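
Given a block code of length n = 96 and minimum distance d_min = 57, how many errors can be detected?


Detection capability = d_min - 1 = 57 - 1 = 56

56 errors


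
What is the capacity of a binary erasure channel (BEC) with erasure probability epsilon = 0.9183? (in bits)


C = 1 - epsilon = 1 - 0.9183 = 0.0817

0.0817 bits


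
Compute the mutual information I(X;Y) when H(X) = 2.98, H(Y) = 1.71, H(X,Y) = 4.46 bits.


I(X;Y) = H(X) + H(Y) - H(X,Y) = 2.98 + 1.71 - 4.46 = 0.23

0.23 bits


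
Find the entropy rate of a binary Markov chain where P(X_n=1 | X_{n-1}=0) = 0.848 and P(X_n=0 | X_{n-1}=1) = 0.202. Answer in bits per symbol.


Stationary distribution: pi_0 = p10/(p01+p10) = 0.1924, pi_1 = 0.8076. Entropy rate H' = pi_0*H(p01) + pi_1*H(p10) = 0.1924*0.6148 + 0.8076*0.7259 = 0.7045

0.7045 bits/symbol


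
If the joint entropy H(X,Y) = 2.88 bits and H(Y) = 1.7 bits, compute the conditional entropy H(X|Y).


H(X|Y) = H(X,Y) - H(Y) = 2.88 - 1.7 = 1.18

1.18 bits


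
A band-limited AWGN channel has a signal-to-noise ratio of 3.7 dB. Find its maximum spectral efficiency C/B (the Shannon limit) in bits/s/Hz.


SNR_linear = 10^(3.7/10) = 2.3442; C/B = log2(1 + SNR_linear) = log2(1 + 2.3442) = 1.7417

1.7417 bits/s/Hz


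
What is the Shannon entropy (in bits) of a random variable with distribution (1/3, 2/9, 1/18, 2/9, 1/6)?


H = -sum(p_i * log2(p_i)). Terms: -(1/3)*log2(1/3) = 0.528321; -(2/9)*log2(2/9) = 0.482206; -(1/18)*log2(1/18) = 0.231663; -(2/9)*log2(2/9) = 0.482206; -(1/6)*log2(1/6) = 0.430827. H = 0.528321 + 0.482206 + 0.231663 + 0.482206 + 0.430827 = 2.1552

2.1552 bits


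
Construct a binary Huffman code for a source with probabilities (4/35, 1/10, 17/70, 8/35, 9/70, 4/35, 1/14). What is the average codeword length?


Huffman construction (repeatedly merge the two least-probable nodes; each merge adds 1 bit to every symbol beneath it): 1/14 + 1/10 = 6/35; 4/35 + 4/35 = 8/35; 9/70 + 6/35 = 3/10; 8/35 + 8/35 = 16/35; 17/70 + 3/10 = 19/35; 16/35 + 19/35 = 1. Resulting codeword lengths (in the order the probabilities were given): (3, 4, 2, 2, 3, 3, 4). L_avg = sum(p_i * l_i) = 4/35*3 + 1/10*4 + 17/70*2 + 8/35*2 + 9/70*3 + 4/35*3 + 1/14*4 = 27/10 = 2.7

2.7 bits


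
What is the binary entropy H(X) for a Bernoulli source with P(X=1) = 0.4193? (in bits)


H = -p*log2(p) - (1-p)*log2(1-p). -0.4193*log2(0.4193) = 0.525779; -0.5807*log2(0.5807) = 0.455347. H = 0.525779 + 0.455347 = 0.9811

0.9811 bits


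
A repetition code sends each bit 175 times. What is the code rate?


Rate = k/n = 1/175

1/175


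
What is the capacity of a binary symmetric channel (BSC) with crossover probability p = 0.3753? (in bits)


H(p) = -p*log2(p) - (1-p)*log2(1-p) = -0.3753*log2(0.3753) - 0.6247*log2(0.6247) = 0.530631 + 0.424024 = 0.9547. C = 1 - H(p) = 1 - 0.9547 = 0.0453

0.0453 bits


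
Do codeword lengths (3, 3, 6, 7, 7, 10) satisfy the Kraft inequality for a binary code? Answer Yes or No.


Kraft sum = sum(2^(-l_i)) = 0.2822, need <= 1. Result: satisfied (a binary prefix-free code with these lengths exists)

Yes


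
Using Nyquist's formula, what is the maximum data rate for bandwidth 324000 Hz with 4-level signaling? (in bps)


Rate = 2 * B * log2(M) = 2 * 324000 * 2.0 = 1296000.0

1296000.0 bps


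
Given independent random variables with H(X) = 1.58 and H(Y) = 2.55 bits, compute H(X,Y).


For independent variables, H(X,Y) = H(X) + H(Y) = 1.58 + 2.55 = 4.13

4.13 bits


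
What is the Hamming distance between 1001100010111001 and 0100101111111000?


Count differing positions: ^ ^ . ^ . . ^ ^ . ^ . . . . . ^ = 7 differences

7


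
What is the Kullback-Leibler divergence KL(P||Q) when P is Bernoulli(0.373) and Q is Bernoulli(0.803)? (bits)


KL = p*log2(p/q) + (1-p)*log2((1-p)/(1-q)) = 0.373*log2(0.373/0.803) + 0.627*log2(0.627/0.197) = 0.6346

0.6346 bits


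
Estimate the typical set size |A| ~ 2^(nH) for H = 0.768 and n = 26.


log2|A_typical| = nH = 26 * 0.768 = 19.968, so |A_typical| ~ 2^19.968 = 1.026e+06

1.026e+06


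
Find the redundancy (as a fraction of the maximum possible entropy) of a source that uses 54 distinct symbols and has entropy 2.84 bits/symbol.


H_max = log2(K) = log2(54) = 5.7549 bits/symbol. Redundancy = 1 - H/H_max = 1 - 2.84/5.7549 = 1 - 0.4935 = 0.5065

0.5065


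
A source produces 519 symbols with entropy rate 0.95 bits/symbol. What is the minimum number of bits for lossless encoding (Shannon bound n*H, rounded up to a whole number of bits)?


Minimum bits >= n * H = 519 * 0.95 = 493.05, rounded up to a whole number of bits = 494

494 bits


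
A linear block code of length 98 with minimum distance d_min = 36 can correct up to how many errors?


Correction capability = floor((d-1)/2) = floor((36-1)/2) = 17

17 errors


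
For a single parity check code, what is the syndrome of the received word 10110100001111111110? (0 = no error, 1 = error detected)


Syndrome = XOR of all bits = 1 XOR 0 XOR 1 XOR 1 XOR 0 XOR 1 XOR 0 XOR 0 XOR 0 XOR 0 XOR 1 XOR 1 XOR 1 XOR 1 XOR 1 XOR 1 XOR 1 XOR 1 XOR 1 XOR 0 = 1

1


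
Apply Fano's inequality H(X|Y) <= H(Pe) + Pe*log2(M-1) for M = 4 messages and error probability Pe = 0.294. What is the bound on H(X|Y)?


H(Pe) = -Pe*log2(Pe) - (1-Pe)*log2(1-Pe) = -0.294*log2(0.294) - 0.706*log2(0.706) = 0.519237 + 0.354595 = 0.8738. Pe*log2(M-1) = 0.294*log2(3) = 0.465979. Bound = H(Pe) + Pe*log2(M-1) = 0.519237 + 0.354595 + 0.465979 = 1.3398

1.3398 bits


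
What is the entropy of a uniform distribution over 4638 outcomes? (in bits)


H = log2(n) = log2(4638) = 12.1793

12.1793 bits


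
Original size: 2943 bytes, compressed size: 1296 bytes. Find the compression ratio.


Ratio = original / compressed = 2943 / 1296 = 2.2708

2.2708


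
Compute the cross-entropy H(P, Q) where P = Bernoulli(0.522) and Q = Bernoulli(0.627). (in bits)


H(P,Q) = -p*log2(q) - (1-p)*log2(1-q). -0.522*log2(0.627) = 0.351548; -0.478*log2(0.373) = 0.680076. H(P,Q) = 0.351548 + 0.680076 = 1.0316

1.0316 bits


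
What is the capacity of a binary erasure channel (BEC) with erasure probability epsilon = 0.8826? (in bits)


C = 1 - epsilon = 1 - 0.8826 = 0.1174

0.1174 bits


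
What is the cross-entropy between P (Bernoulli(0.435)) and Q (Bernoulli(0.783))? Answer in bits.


H(P,Q) = -p*log2(q) - (1-p)*log2(1-q). -0.435*log2(0.783) = 0.153518; -0.565*log2(0.217) = 1.245392. H(P,Q) = 0.153518 + 1.245392 = 1.3989

1.3989 bits


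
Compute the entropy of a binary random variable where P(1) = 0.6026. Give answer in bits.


H = -p*log2(p) - (1-p)*log2(1-p). -0.6026*log2(0.6026) = 0.440336; -0.3974*log2(0.3974) = 0.529073. H = 0.440336 + 0.529073 = 0.9694

0.9694 bits


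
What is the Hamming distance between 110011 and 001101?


Count differing positions: ^ ^ ^ ^ ^ . = 5 differences

5


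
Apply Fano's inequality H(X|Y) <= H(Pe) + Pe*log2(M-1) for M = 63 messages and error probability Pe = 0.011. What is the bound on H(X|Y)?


H(Pe) = -Pe*log2(Pe) - (1-Pe)*log2(1-Pe) = -0.011*log2(0.011) - 0.989*log2(0.989) = 0.071570 + 0.015782 = 0.0874. Pe*log2(M-1) = 0.011*log2(62) = 0.065496. Bound = H(Pe) + Pe*log2(M-1) = 0.071570 + 0.015782 + 0.065496 = 0.1528

0.1528 bits


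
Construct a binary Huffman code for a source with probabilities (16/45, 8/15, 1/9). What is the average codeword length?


Huffman construction (repeatedly merge the two least-probable nodes; each merge adds 1 bit to every symbol beneath it): 1/9 + 16/45 = 7/15; 7/15 + 8/15 = 1. Resulting codeword lengths (in the order the probabilities were given): (2, 1, 2). L_avg = sum(p_i * l_i) = 16/45*2 + 8/15*1 + 1/9*2 = 22/15 = 1.4667

1.4667 bits


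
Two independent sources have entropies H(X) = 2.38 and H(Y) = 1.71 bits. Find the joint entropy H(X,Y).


For independent variables, H(X,Y) = H(X) + H(Y) = 2.38 + 1.71 = 4.09

4.09 bits


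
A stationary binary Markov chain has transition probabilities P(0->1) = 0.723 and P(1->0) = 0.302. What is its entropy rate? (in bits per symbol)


Stationary distribution: pi_0 = p10/(p01+p10) = 0.2946, pi_1 = 0.7054. Entropy rate H' = pi_0*H(p01) + pi_1*H(p10) = 0.2946*0.8513 + 0.7054*0.8837 = 0.8742

0.8742 bits/symbol


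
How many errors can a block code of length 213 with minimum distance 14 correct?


Correction capability = floor((d-1)/2) = floor((14-1)/2) = 6

6 errors


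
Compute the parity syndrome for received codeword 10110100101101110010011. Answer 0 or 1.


Syndrome = XOR of all bits = 1 XOR 0 XOR 1 XOR 1 XOR 0 XOR 1 XOR 0 XOR 0 XOR 1 XOR 0 XOR 1 XOR 1 XOR 0 XOR 1 XOR 1 XOR 1 XOR 0 XOR 0 XOR 1 XOR 0 XOR 0 XOR 1 XOR 1 = 1

1


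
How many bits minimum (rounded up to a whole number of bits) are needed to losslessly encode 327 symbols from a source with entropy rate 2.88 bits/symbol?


Minimum bits >= n * H = 327 * 2.88 = 941.76, rounded up to a whole number of bits = 942

942 bits


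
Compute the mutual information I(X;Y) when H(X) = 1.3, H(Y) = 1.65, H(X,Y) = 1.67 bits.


I(X;Y) = H(X) + H(Y) - H(X,Y) = 1.3 + 1.65 - 1.67 = 1.28

1.28 bits


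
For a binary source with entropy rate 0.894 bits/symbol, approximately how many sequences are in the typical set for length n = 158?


log2|A_typical| = nH = 158 * 0.894 = 141.252, so |A_typical| ~ 2^141.252 = 3.320e+42

3.320e+42


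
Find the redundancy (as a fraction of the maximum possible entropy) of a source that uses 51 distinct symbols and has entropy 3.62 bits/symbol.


H_max = log2(K) = log2(51) = 5.6724 bits/symbol. Redundancy = 1 - H/H_max = 1 - 3.62/5.6724 = 1 - 0.6382 = 0.3618

0.3618


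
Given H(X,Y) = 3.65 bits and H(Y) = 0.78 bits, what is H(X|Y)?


H(X|Y) = H(X,Y) - H(Y) = 3.65 - 0.78 = 2.87

2.87 bits


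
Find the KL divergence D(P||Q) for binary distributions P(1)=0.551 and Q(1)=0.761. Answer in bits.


KL = p*log2(p/q) + (1-p)*log2((1-p)/(1-q)) = 0.551*log2(0.551/0.761) + 0.449*log2(0.449/0.239) = 0.1518

0.1518 bits


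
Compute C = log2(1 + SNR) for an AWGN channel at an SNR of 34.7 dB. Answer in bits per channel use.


SNR_linear = 10^(34.7/10) = 2951.2092; C = log2(1 + SNR_linear) = log2(1 + 2951.2092) = 11.5276

11.5276 bits/channel use


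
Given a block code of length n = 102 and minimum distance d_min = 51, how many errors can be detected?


Detection capability = d_min - 1 = 51 - 1 = 50

50 errors


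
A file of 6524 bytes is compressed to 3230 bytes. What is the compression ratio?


Ratio = original / compressed = 6524 / 3230 = 2.0198

2.0198


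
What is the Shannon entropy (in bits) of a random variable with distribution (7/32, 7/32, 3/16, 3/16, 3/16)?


H = -sum(p_i * log2(p_i)). Terms: -(7/32)*log2(7/32) = 0.479641; -(7/32)*log2(7/32) = 0.479641; -(3/16)*log2(3/16) = 0.452820; -(3/16)*log2(3/16) = 0.452820; -(3/16)*log2(3/16) = 0.452820. H = 0.479641 + 0.479641 + 0.452820 + 0.452820 + 0.452820 = 2.3177

2.3177 bits


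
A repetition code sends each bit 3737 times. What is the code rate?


Rate = k/n = 1/3737

1/3737


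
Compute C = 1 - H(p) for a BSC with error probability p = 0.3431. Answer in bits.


H(p) = -p*log2(p) - (1-p)*log2(1-p) = -0.3431*log2(0.3431) - 0.6569*log2(0.6569) = 0.529506 + 0.398248 = 0.9278. C = 1 - H(p) = 1 - 0.9278 = 0.0722

0.0722 bits


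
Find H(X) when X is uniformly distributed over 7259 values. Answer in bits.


H = log2(n) = log2(7259) = 12.8256

12.8256 bits


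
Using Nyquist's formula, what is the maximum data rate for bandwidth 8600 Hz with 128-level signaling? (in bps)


Rate = 2 * B * log2(M) = 2 * 8600 * 7.0 = 120400.0

120400.0 bps


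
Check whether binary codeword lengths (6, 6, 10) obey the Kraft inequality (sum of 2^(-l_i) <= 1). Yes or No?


Kraft sum = sum(2^(-l_i)) = 0.0322, need <= 1. Result: satisfied (a binary prefix-free code with these lengths exists)

Yes


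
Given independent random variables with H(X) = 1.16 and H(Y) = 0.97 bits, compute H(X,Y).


For independent variables, H(X,Y) = H(X) + H(Y) = 1.16 + 0.97 = 2.13

2.13 bits


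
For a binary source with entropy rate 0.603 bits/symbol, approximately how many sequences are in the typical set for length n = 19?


log2|A_typical| = nH = 19 * 0.603 = 11.457, so |A_typical| ~ 2^11.457 = 2.811e+03

2.811e+03


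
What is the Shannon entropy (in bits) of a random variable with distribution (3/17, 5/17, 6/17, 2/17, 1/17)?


H = -sum(p_i * log2(p_i)). Terms: -(3/17)*log2(3/17) = 0.441618; -(5/17)*log2(5/17) = 0.519275; -(6/17)*log2(6/17) = 0.530294; -(2/17)*log2(2/17) = 0.363231; -(1/17)*log2(1/17) = 0.240439. H = 0.441618 + 0.519275 + 0.530294 + 0.363231 + 0.240439 = 2.0949

2.0949 bits


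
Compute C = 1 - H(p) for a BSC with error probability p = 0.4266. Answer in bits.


H(p) = -p*log2(p) - (1-p)*log2(1-p) = -0.4266*log2(0.4266) - 0.5734*log2(0.5734) = 0.524310 + 0.460088 = 0.9844. C = 1 - H(p) = 1 - 0.9844 = 0.0156

0.0156 bits


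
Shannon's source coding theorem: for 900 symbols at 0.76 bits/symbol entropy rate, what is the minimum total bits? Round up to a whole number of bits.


Minimum bits >= n * H = 900 * 0.76 = 684.0, rounded up to a whole number of bits = 684

684 bits


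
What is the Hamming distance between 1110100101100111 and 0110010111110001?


Count differing positions: ^ . . . ^ ^ . . ^ . . ^ . ^ ^ . = 7 differences

7


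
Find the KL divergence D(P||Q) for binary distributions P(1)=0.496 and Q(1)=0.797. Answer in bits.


KL = p*log2(p/q) + (1-p)*log2((1-p)/(1-q)) = 0.496*log2(0.496/0.797) + 0.504*log2(0.504/0.203) = 0.3218

0.3218 bits


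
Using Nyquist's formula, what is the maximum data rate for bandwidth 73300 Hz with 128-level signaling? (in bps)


Rate = 2 * B * log2(M) = 2 * 73300 * 7.0 = 1026200.0

1026200.0 bps


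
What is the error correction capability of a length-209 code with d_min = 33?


Correction capability = floor((d-1)/2) = floor((33-1)/2) = 16

16 errors


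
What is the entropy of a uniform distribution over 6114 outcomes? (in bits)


H = log2(n) = log2(6114) = 12.5779

12.5779 bits


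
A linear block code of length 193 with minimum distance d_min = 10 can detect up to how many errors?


Detection capability = d_min - 1 = 10 - 1 = 9

9 errors


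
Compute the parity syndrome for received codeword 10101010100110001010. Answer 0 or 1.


Syndrome = XOR of all bits = 1 XOR 0 XOR 1 XOR 0 XOR 1 XOR 0 XOR 1 XOR 0 XOR 1 XOR 0 XOR 0 XOR 1 XOR 1 XOR 0 XOR 0 XOR 0 XOR 1 XOR 0 XOR 1 XOR 0 = 1

1


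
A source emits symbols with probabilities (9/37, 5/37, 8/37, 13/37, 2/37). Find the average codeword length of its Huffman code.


Huffman construction (repeatedly merge the two least-probable nodes; each merge adds 1 bit to every symbol beneath it): 2/37 + 5/37 = 7/37; 7/37 + 8/37 = 15/37; 9/37 + 13/37 = 22/37; 15/37 + 22/37 = 1. Resulting codeword lengths (in the order the probabilities were given): (2, 3, 2, 2, 3). L_avg = sum(p_i * l_i) = 9/37*2 + 5/37*3 + 8/37*2 + 13/37*2 + 2/37*3 = 81/37 = 2.1892

2.1892 bits


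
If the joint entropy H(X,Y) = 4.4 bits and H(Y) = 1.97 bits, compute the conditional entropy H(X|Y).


H(X|Y) = H(X,Y) - H(Y) = 4.4 - 1.97 = 2.43

2.43 bits


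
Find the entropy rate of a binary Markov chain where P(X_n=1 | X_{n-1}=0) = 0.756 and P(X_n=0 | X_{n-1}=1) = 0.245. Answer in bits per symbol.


Stationary distribution: pi_0 = p10/(p01+p10) = 0.2448, pi_1 = 0.7552. Entropy rate H' = pi_0*H(p01) + pi_1*H(p10) = 0.2448*0.8016 + 0.7552*0.8033 = 0.8029

0.8029 bits/symbol


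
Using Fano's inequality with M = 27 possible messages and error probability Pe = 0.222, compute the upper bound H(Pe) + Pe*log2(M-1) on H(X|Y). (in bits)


H(Pe) = -Pe*log2(Pe) - (1-Pe)*log2(1-Pe) = -0.222*log2(0.222) - 0.778*log2(0.778) = 0.482044 + 0.281759 = 0.7638. Pe*log2(M-1) = 0.222*log2(26) = 1.043498. Bound = H(Pe) + Pe*log2(M-1) = 0.482044 + 0.281759 + 1.043498 = 1.8073

1.8073 bits


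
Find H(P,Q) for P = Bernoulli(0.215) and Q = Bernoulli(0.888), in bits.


H(P,Q) = -p*log2(q) - (1-p)*log2(1-q). -0.215*log2(0.888) = 0.036844; -0.785*log2(0.112) = 2.479367. H(P,Q) = 0.036844 + 2.479367 = 2.5162

2.5162 bits


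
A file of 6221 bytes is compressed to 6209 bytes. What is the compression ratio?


Ratio = original / compressed = 6221 / 6209 = 1.0019

1.0019


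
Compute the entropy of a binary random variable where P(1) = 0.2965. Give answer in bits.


H = -p*log2(p) - (1-p)*log2(1-p). -0.2965*log2(0.2965) = 0.520030; -0.7035*log2(0.7035) = 0.356940. H = 0.520030 + 0.356940 = 0.877

0.877 bits


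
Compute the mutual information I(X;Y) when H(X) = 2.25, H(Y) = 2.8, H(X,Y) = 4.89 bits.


I(X;Y) = H(X) + H(Y) - H(X,Y) = 2.25 + 2.8 - 4.89 = 0.16

0.16 bits


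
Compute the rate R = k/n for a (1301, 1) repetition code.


Rate = k/n = 1/1301

1/1301


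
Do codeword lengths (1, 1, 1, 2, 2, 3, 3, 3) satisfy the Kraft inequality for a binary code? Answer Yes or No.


Kraft sum = sum(2^(-l_i)) = 2.375, need <= 1. Result: violated (a binary prefix-free code with these lengths cannot exist)

No


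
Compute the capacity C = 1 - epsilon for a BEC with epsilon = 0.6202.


C = 1 - epsilon = 1 - 0.6202 = 0.3798

0.3798 bits


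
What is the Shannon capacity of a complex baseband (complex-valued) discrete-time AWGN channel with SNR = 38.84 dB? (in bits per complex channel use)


SNR_linear = 10^(38.84/10) = 7655.9661; C = log2(1 + SNR_linear) = log2(1 + 7655.9661) = 12.9026

12.9026 bits/channel use


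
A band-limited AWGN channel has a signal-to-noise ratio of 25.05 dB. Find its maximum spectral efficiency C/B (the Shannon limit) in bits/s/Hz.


SNR_linear = 10^(25.05/10) = 319.8895; C/B = log2(1 + SNR_linear) = log2(1 + 319.8895) = 8.3259

8.3259 bits/s/Hz


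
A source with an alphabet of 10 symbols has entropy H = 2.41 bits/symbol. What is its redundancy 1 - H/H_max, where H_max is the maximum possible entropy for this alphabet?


H_max = log2(K) = log2(10) = 3.3219 bits/symbol. Redundancy = 1 - H/H_max = 1 - 2.41/3.3219 = 1 - 0.7255 = 0.2745

0.2745


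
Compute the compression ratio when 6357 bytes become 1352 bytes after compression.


Ratio = original / compressed = 6357 / 1352 = 4.7019

4.7019


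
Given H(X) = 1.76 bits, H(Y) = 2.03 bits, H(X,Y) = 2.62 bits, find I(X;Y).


I(X;Y) = H(X) + H(Y) - H(X,Y) = 1.76 + 2.03 - 2.62 = 1.17

1.17 bits


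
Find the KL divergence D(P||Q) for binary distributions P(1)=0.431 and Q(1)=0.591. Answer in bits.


KL = p*log2(p/q) + (1-p)*log2((1-p)/(1-q)) = 0.431*log2(0.431/0.591) + 0.569*log2(0.569/0.409) = 0.0747

0.0747 bits


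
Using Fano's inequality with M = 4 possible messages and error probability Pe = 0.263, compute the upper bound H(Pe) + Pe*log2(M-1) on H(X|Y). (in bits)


H(Pe) = -Pe*log2(Pe) - (1-Pe)*log2(1-Pe) = -0.263*log2(0.263) - 0.737*log2(0.737) = 0.506766 + 0.324474 = 0.8312. Pe*log2(M-1) = 0.263*log2(3) = 0.416845. Bound = H(Pe) + Pe*log2(M-1) = 0.506766 + 0.324474 + 0.416845 = 1.2481

1.2481 bits


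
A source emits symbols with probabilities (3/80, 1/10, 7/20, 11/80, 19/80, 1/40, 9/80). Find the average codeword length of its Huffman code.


Huffman construction (repeatedly merge the two least-probable nodes; each merge adds 1 bit to every symbol beneath it): 1/40 + 3/80 = 1/16; 1/16 + 1/10 = 13/80; 9/80 + 11/80 = 1/4; 13/80 + 19/80 = 2/5; 1/4 + 7/20 = 3/5; 2/5 + 3/5 = 1. Resulting codeword lengths (in the order the probabilities were given): (4, 3, 2, 3, 2, 4, 3). L_avg = sum(p_i * l_i) = 3/80*4 + 1/10*3 + 7/20*2 + 11/80*3 + 19/80*2 + 1/40*4 + 9/80*3 = 99/40 = 2.475

2.475 bits


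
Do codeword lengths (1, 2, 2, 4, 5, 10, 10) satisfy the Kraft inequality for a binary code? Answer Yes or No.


Kraft sum = sum(2^(-l_i)) = 1.0957, need <= 1. Result: violated (a binary prefix-free code with these lengths cannot exist)

No


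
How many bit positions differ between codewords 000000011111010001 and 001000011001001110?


Count differing positions: . . ^ . . . . . . ^ ^ . . ^ ^ ^ ^ ^ = 8 differences

8


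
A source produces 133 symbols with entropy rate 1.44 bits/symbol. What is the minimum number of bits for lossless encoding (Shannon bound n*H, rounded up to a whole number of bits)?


Minimum bits >= n * H = 133 * 1.44 = 191.52, rounded up to a whole number of bits = 192

192 bits


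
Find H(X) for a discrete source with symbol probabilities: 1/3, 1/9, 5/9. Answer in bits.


H = -sum(p_i * log2(p_i)). Terms: -(1/3)*log2(1/3) = 0.528321; -(1/9)*log2(1/9) = 0.352214; -(5/9)*log2(5/9) = 0.471109. H = 0.528321 + 0.352214 + 0.471109 = 1.3516

1.3516 bits


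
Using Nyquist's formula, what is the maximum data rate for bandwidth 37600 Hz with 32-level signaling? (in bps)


Rate = 2 * B * log2(M) = 2 * 37600 * 5.0 = 376000.0

376000.0 bps


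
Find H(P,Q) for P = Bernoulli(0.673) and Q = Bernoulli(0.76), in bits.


H(P,Q) = -p*log2(q) - (1-p)*log2(1-q). -0.673*log2(0.76) = 0.266460; -0.327*log2(0.24) = 0.673258. H(P,Q) = 0.266460 + 0.673258 = 0.9397

0.9397 bits


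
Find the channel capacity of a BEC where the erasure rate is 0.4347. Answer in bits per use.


C = 1 - epsilon = 1 - 0.4347 = 0.5653

0.5653 bits


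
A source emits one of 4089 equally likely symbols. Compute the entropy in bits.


H = log2(n) = log2(4089) = 11.9975

11.9975 bits


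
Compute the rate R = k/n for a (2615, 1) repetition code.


Rate = k/n = 1/2615

1/2615


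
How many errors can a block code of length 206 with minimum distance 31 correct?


Correction capability = floor((d-1)/2) = floor((31-1)/2) = 15

15 errors


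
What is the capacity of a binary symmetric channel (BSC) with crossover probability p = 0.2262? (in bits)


H(p) = -p*log2(p) - (1-p)*log2(1-p) = -0.2262*log2(0.2262) - 0.7738*log2(0.7738) = 0.485047 + 0.286281 = 0.7713. C = 1 - H(p) = 1 - 0.7713 = 0.2287

0.2287 bits


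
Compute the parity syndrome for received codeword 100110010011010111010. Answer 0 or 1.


Syndrome = XOR of all bits = 1 XOR 0 XOR 0 XOR 1 XOR 1 XOR 0 XOR 0 XOR 1 XOR 0 XOR 0 XOR 1 XOR 1 XOR 0 XOR 1 XOR 0 XOR 1 XOR 1 XOR 1 XOR 0 XOR 1 XOR 0 = 1

1


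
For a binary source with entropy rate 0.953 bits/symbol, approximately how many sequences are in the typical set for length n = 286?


log2|A_typical| = nH = 286 * 0.953 = 272.558, so |A_typical| ~ 2^272.558 = 1.117e+82

1.117e+82


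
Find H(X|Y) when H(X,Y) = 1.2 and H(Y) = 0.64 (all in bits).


H(X|Y) = H(X,Y) - H(Y) = 1.2 - 0.64 = 0.56

0.56 bits


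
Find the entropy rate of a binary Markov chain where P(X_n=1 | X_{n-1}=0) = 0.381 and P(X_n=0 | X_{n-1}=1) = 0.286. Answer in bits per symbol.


Stationary distribution: pi_0 = p10/(p01+p10) = 0.4288, pi_1 = 0.5712. Entropy rate H' = pi_0*H(p01) + pi_1*H(p10) = 0.4288*0.9587 + 0.5712*0.8635 = 0.9043

0.9043 bits/symbol


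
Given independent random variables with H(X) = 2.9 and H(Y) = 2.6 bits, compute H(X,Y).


For independent variables, H(X,Y) = H(X) + H(Y) = 2.9 + 2.6 = 5.5

5.5 bits


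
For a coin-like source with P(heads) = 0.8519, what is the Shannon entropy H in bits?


H = -p*log2(p) - (1-p)*log2(1-p). -0.8519*log2(0.8519) = 0.196997; -0.1481*log2(0.1481) = 0.408068. H = 0.196997 + 0.408068 = 0.6051

0.6051 bits


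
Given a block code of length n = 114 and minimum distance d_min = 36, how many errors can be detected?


Detection capability = d_min - 1 = 36 - 1 = 35

35 errors


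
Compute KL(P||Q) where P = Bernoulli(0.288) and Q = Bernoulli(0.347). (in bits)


KL = p*log2(p/q) + (1-p)*log2((1-p)/(1-q)) = 0.288*log2(0.288/0.347) + 0.712*log2(0.712/0.653) = 0.0114

0.0114 bits


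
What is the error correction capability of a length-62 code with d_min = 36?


Correction capability = floor((d-1)/2) = floor((36-1)/2) = 17

17 errors


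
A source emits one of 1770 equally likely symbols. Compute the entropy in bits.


H = log2(n) = log2(1770) = 10.7895

10.7895 bits


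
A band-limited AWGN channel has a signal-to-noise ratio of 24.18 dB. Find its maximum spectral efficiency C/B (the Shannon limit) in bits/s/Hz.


SNR_linear = 10^(24.18/10) = 261.8183; C/B = log2(1 + SNR_linear) = log2(1 + 261.8183) = 8.0379

8.0379 bits/s/Hz


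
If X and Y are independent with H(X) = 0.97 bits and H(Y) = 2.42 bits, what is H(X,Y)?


For independent variables, H(X,Y) = H(X) + H(Y) = 0.97 + 2.42 = 3.39

3.39 bits


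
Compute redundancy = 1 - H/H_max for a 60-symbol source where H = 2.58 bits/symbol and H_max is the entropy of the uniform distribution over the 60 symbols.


H_max = log2(K) = log2(60) = 5.9069 bits/symbol. Redundancy = 1 - H/H_max = 1 - 2.58/5.9069 = 1 - 0.4368 = 0.5632

0.5632


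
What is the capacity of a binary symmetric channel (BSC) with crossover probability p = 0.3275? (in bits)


H(p) = -p*log2(p) - (1-p)*log2(1-p) = -0.3275*log2(0.3275) - 0.6725*log2(0.6725) = 0.527417 + 0.384935 = 0.9124. C = 1 - H(p) = 1 - 0.9124 = 0.0876

0.0876 bits


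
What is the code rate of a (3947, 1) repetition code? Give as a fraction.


Rate = k/n = 1/3947

1/3947


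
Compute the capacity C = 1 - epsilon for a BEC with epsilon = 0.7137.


C = 1 - epsilon = 1 - 0.7137 = 0.2863

0.2863 bits


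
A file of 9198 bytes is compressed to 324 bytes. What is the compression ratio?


Ratio = original / compressed = 9198 / 324 = 28.3889

28.3889


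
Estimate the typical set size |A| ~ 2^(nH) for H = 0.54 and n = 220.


log2|A_typical| = nH = 220 * 0.54 = 118.8, so |A_typical| ~ 2^118.8 = 5.786e+35

5.786e+35


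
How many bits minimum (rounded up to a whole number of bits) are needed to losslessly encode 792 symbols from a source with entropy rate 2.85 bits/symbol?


Minimum bits >= n * H = 792 * 2.85 = 2257.2, rounded up to a whole number of bits = 2258

2258 bits


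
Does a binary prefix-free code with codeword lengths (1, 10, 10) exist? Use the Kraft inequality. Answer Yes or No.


Kraft sum = sum(2^(-l_i)) = 0.502, need <= 1. Result: satisfied (a binary prefix-free code with these lengths exists)

Yes


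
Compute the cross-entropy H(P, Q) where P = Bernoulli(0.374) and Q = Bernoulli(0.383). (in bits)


H(P,Q) = -p*log2(q) - (1-p)*log2(1-q). -0.374*log2(0.383) = 0.517834; -0.626*log2(0.617) = 0.436108. H(P,Q) = 0.517834 + 0.436108 = 0.9539

0.9539 bits


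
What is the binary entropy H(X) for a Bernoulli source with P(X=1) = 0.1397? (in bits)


H = -p*log2(p) - (1-p)*log2(1-p). -0.1397*log2(0.1397) = 0.396692; -0.8603*log2(0.8603) = 0.186761. H = 0.396692 + 0.186761 = 0.5835

0.5835 bits


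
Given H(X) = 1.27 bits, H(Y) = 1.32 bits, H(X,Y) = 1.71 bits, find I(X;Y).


I(X;Y) = H(X) + H(Y) - H(X,Y) = 1.27 + 1.32 - 1.71 = 0.88

0.88 bits


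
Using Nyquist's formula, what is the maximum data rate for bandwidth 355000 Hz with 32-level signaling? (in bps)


Rate = 2 * B * log2(M) = 2 * 355000 * 5.0 = 3550000.0

3550000.0 bps


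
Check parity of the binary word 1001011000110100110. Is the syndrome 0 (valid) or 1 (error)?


Syndrome = XOR of all bits = 1 XOR 0 XOR 0 XOR 1 XOR 0 XOR 1 XOR 1 XOR 0 XOR 0 XOR 0 XOR 1 XOR 1 XOR 0 XOR 1 XOR 0 XOR 0 XOR 1 XOR 1 XOR 0 = 1

1


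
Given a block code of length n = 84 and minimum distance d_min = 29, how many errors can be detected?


Detection capability = d_min - 1 = 29 - 1 = 28

28 errors


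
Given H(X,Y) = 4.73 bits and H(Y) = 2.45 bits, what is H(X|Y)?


H(X|Y) = H(X,Y) - H(Y) = 4.73 - 2.45 = 2.28

2.28 bits


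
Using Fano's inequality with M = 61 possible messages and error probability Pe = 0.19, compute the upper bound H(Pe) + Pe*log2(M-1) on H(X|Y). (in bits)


H(Pe) = -Pe*log2(Pe) - (1-Pe)*log2(1-Pe) = -0.19*log2(0.19) - 0.81*log2(0.81) = 0.455226 + 0.246245 = 0.7015. Pe*log2(M-1) = 0.19*log2(60) = 1.122309. Bound = H(Pe) + Pe*log2(M-1) = 0.455226 + 0.246245 + 1.122309 = 1.8238

1.8238 bits


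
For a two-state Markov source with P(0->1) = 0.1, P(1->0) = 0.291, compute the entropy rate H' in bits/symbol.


Stationary distribution: pi_0 = p10/(p01+p10) = 0.7442, pi_1 = 0.2558. Entropy rate H' = pi_0*H(p01) + pi_1*H(p10) = 0.7442*0.469 + 0.2558*0.87 = 0.5716

0.5716 bits/symbol


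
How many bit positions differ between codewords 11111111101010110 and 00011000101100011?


Count differing positions: ^ ^ ^ . . ^ ^ ^ . . . ^ ^ . ^ . ^ = 10 differences

10


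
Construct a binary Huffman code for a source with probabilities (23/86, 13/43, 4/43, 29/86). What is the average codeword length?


Huffman construction (repeatedly merge the two least-probable nodes; each merge adds 1 bit to every symbol beneath it): 4/43 + 23/86 = 31/86; 13/43 + 29/86 = 55/86; 31/86 + 55/86 = 1. Resulting codeword lengths (in the order the probabilities were given): (2, 2, 2, 2). L_avg = sum(p_i * l_i) = 23/86*2 + 13/43*2 + 4/43*2 + 29/86*2 = 2

2.0 bits


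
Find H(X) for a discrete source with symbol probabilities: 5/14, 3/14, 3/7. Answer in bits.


H = -sum(p_i * log2(p_i)). Terms: -(5/14)*log2(5/14) = 0.530510; -(3/14)*log2(3/14) = 0.476227; -(3/7)*log2(3/7) = 0.523882. H = 0.530510 + 0.476227 + 0.523882 = 1.5306

1.5306 bits


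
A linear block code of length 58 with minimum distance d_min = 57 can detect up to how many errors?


Detection capability = d_min - 1 = 57 - 1 = 56

56 errors


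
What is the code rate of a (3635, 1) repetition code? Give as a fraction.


Rate = k/n = 1/3635

1/3635


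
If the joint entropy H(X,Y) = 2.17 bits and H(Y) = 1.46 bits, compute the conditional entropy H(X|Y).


H(X|Y) = H(X,Y) - H(Y) = 2.17 - 1.46 = 0.71

0.71 bits


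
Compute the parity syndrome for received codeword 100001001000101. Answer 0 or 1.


Syndrome = XOR of all bits = 1 XOR 0 XOR 0 XOR 0 XOR 0 XOR 1 XOR 0 XOR 0 XOR 1 XOR 0 XOR 0 XOR 0 XOR 1 XOR 0 XOR 1 = 1

1


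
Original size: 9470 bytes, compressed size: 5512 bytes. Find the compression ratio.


Ratio = original / compressed = 9470 / 5512 = 1.7181

1.7181


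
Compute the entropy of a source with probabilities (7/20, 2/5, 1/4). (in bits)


H = -sum(p_i * log2(p_i)). Terms: -(7/20)*log2(7/20) = 0.530101; -(2/5)*log2(2/5) = 0.528771; -(1/4)*log2(1/4) = 0.500000. H = 0.530101 + 0.528771 + 0.500000 = 1.5589

1.5589 bits


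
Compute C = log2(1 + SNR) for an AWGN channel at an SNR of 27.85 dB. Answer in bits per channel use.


SNR_linear = 10^(27.85/10) = 609.5369; C = log2(1 + SNR_linear) = log2(1 + 609.5369) = 9.2539

9.2539 bits/channel use


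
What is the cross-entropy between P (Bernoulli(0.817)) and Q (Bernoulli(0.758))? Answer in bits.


H(P,Q) = -p*log2(q) - (1-p)*log2(1-q). -0.817*log2(0.758) = 0.326580; -0.183*log2(0.242) = 0.374587. H(P,Q) = 0.326580 + 0.374587 = 0.7012

0.7012 bits


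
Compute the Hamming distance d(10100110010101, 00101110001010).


Count differing positions: ^ . . . ^ . . . . ^ ^ ^ ^ ^ = 7 differences

7


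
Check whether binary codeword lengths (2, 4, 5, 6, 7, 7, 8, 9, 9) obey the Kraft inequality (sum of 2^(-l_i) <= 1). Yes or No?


Kraft sum = sum(2^(-l_i)) = 0.3828, need <= 1. Result: satisfied (a binary prefix-free code with these lengths exists)

Yes


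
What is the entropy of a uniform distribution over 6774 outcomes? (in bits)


H = log2(n) = log2(6774) = 12.7258

12.7258 bits


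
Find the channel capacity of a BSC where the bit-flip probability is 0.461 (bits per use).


H(p) = -p*log2(p) - (1-p)*log2(1-p) = -0.461*log2(0.461) - 0.539*log2(0.539) = 0.515011 + 0.480595 = 0.9956. C = 1 - H(p) = 1 - 0.9956 = 0.0044

0.0044 bits


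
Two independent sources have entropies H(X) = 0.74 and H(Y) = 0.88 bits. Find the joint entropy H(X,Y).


For independent variables, H(X,Y) = H(X) + H(Y) = 0.74 + 0.88 = 1.62

1.62 bits


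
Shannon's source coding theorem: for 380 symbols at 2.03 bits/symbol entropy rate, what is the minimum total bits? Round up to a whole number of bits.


Minimum bits >= n * H = 380 * 2.03 = 771.4, rounded up to a whole number of bits = 772

772 bits


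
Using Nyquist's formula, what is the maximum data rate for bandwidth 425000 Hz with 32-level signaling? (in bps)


Rate = 2 * B * log2(M) = 2 * 425000 * 5.0 = 4250000.0

4250000.0 bps


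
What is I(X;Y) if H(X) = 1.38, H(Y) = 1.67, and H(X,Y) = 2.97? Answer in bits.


I(X;Y) = H(X) + H(Y) - H(X,Y) = 1.38 + 1.67 - 2.97 = 0.08

0.08 bits


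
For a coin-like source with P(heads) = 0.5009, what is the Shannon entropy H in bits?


H = -p*log2(p) - (1-p)*log2(1-p). -0.5009*log2(0.5009) = 0.499600; -0.4991*log2(0.4991) = 0.500397. H = 0.499600 + 0.500397 = 1.0

1.0 bits


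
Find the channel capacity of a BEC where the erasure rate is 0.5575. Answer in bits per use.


C = 1 - epsilon = 1 - 0.5575 = 0.4425

0.4425 bits


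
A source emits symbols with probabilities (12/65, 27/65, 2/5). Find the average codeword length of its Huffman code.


Huffman construction (repeatedly merge the two least-probable nodes; each merge adds 1 bit to every symbol beneath it): 12/65 + 2/5 = 38/65; 27/65 + 38/65 = 1. Resulting codeword lengths (in the order the probabilities were given): (2, 1, 2). L_avg = sum(p_i * l_i) = 12/65*2 + 27/65*1 + 2/5*2 = 103/65 = 1.5846

1.5846 bits


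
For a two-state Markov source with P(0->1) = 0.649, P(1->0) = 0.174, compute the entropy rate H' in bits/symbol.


Stationary distribution: pi_0 = p10/(p01+p10) = 0.2114, pi_1 = 0.7886. Entropy rate H' = pi_0*H(p01) + pi_1*H(p10) = 0.2114*0.935 + 0.7886*0.6668 = 0.7235

0.7235 bits/symbol


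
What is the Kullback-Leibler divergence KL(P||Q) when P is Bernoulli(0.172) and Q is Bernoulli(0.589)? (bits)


KL = p*log2(p/q) + (1-p)*log2((1-p)/(1-q)) = 0.172*log2(0.172/0.589) + 0.828*log2(0.828/0.411) = 0.5312

0.5312 bits


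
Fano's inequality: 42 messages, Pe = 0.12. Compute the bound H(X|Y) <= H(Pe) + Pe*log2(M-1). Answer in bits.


H(Pe) = -Pe*log2(Pe) - (1-Pe)*log2(1-Pe) = -0.12*log2(0.12) - 0.88*log2(0.88) = 0.367067 + 0.162294 = 0.5294. Pe*log2(M-1) = 0.12*log2(41) = 0.642906. Bound = H(Pe) + Pe*log2(M-1) = 0.367067 + 0.162294 + 0.642906 = 1.1723

1.1723 bits


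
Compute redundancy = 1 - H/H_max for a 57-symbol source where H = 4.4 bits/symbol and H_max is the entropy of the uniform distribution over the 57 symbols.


H_max = log2(K) = log2(57) = 5.8329 bits/symbol. Redundancy = 1 - H/H_max = 1 - 4.4/5.8329 = 1 - 0.7543 = 0.2457

0.2457


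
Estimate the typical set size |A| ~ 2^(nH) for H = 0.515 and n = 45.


log2|A_typical| = nH = 45 * 0.515 = 23.175, so |A_typical| ~ 2^23.175 = 9.470e+06

9.470e+06


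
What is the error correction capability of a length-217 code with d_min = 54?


Correction capability = floor((d-1)/2) = floor((54-1)/2) = 26

26 errors


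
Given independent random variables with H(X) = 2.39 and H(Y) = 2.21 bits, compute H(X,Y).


For independent variables, H(X,Y) = H(X) + H(Y) = 2.39 + 2.21 = 4.6

4.6 bits


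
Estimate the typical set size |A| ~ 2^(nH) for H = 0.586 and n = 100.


log2|A_typical| = nH = 100 * 0.586 = 58.6, so |A_typical| ~ 2^58.6 = 4.369e+17

4.369e+17


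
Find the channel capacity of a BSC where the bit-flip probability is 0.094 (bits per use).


H(p) = -p*log2(p) - (1-p)*log2(1-p) = -0.094*log2(0.094) - 0.906*log2(0.906) = 0.320652 + 0.129030 = 0.4497. C = 1 - H(p) = 1 - 0.4497 = 0.5503

0.5503 bits


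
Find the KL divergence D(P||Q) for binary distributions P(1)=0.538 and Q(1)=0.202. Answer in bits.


KL = p*log2(p/q) + (1-p)*log2((1-p)/(1-q)) = 0.538*log2(0.538/0.202) + 0.462*log2(0.462/0.798) = 0.396

0.396 bits


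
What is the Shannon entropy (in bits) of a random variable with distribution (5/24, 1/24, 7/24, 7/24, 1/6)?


H = -sum(p_i * log2(p_i)). Terms: -(5/24)*log2(5/24) = 0.471466; -(1/24)*log2(1/24) = 0.191040; -(7/24)*log2(7/24) = 0.518469; -(7/24)*log2(7/24) = 0.518469; -(1/6)*log2(1/6) = 0.430827. H = 0.471466 + 0.191040 + 0.518469 + 0.518469 + 0.430827 = 2.1303

2.1303 bits


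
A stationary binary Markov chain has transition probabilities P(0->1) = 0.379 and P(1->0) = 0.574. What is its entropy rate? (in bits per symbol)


Stationary distribution: pi_0 = p10/(p01+p10) = 0.6023, pi_1 = 0.3977. Entropy rate H' = pi_0*H(p01) + pi_1*H(p10) = 0.6023*0.9573 + 0.3977*0.9841 = 0.968

0.968 bits/symbol


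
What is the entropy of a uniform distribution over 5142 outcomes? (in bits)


H = log2(n) = log2(5142) = 12.3281

12.3281 bits


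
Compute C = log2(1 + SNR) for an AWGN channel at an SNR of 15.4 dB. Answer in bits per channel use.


SNR_linear = 10^(15.4/10) = 34.6737; C = log2(1 + SNR_linear) = log2(1 + 34.6737) = 5.1568

5.1568 bits/channel use


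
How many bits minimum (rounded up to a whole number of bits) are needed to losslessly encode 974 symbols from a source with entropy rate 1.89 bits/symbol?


Minimum bits >= n * H = 974 * 1.89 = 1840.86, rounded up to a whole number of bits = 1841

1841 bits


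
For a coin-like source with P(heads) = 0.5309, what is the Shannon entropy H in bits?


H = -p*log2(p) - (1-p)*log2(1-p). -0.5309*log2(0.5309) = 0.484971; -0.4691*log2(0.4691) = 0.512272. H = 0.484971 + 0.512272 = 0.9972

0.9972 bits


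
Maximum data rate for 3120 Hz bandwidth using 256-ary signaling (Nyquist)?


Rate = 2 * B * log2(M) = 2 * 3120 * 8.0 = 49920.0

49920.0 bps


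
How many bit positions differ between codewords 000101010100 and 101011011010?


Count differing positions: ^ . ^ ^ ^ . . . ^ ^ ^ . = 7 differences

7


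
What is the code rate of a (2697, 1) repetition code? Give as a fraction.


Rate = k/n = 1/2697

1/2697


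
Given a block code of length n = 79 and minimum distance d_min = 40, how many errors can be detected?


Detection capability = d_min - 1 = 40 - 1 = 39

39 errors


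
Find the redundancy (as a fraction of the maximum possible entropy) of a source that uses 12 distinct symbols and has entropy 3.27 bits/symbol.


H_max = log2(K) = log2(12) = 3.585 bits/symbol. Redundancy = 1 - H/H_max = 1 - 3.27/3.585 = 1 - 0.9121 = 0.0879

0.0879


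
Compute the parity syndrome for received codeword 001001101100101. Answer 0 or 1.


Syndrome = XOR of all bits = 0 XOR 0 XOR 1 XOR 0 XOR 0 XOR 1 XOR 1 XOR 0 XOR 1 XOR 1 XOR 0 XOR 0 XOR 1 XOR 0 XOR 1 = 1

1


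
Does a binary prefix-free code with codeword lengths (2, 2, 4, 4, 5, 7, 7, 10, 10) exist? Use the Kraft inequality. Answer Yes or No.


Kraft sum = sum(2^(-l_i)) = 0.6738, need <= 1. Result: satisfied (a binary prefix-free code with these lengths exists)

Yes


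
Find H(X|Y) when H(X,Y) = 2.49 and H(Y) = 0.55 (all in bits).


H(X|Y) = H(X,Y) - H(Y) = 2.49 - 0.55 = 1.94

1.94 bits


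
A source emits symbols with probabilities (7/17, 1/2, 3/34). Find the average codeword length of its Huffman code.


Huffman construction (repeatedly merge the two least-probable nodes; each merge adds 1 bit to every symbol beneath it): 3/34 + 7/17 = 1/2; 1/2 + 1/2 = 1. Resulting codeword lengths (in the order the probabilities were given): (2, 1, 2). L_avg = sum(p_i * l_i) = 7/17*2 + 1/2*1 + 3/34*2 = 3/2 = 1.5

1.5 bits


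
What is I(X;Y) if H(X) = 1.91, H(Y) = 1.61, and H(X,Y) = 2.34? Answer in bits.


I(X;Y) = H(X) + H(Y) - H(X,Y) = 1.91 + 1.61 - 2.34 = 1.18

1.18 bits


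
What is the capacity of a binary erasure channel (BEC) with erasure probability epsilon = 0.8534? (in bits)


C = 1 - epsilon = 1 - 0.8534 = 0.1466

0.1466 bits


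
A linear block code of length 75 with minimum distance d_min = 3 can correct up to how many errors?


Correction capability = floor((d-1)/2) = floor((3-1)/2) = 1

1 errors
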